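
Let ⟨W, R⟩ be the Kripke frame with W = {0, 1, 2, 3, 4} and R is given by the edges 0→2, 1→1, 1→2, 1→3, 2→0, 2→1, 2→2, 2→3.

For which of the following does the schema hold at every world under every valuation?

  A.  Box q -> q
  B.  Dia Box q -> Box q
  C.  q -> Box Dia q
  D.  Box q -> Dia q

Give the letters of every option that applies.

none

R is not reflexive: not 0 R 0.
R is not symmetric: 1 R 3 but not 3 R 1.
R is not euclidean: 1 R 3 and 1 R 1 but not 3 R 1.
R is not serial: 3 has no R-successor.
(A) axiom T: valid iff R is reflexive. R is not reflexive — not valid.
(B) Dia Box q -> Box q (the dual of axiom 5) characterises the euclidean frames. R is not euclidean — not valid.
(C) q -> Box Dia q (axiom B) characterises the symmetric frames. R is not symmetric — not valid.
(D) Box q -> Dia q is axiom D, which corresponds to seriality. R is not serial — not valid.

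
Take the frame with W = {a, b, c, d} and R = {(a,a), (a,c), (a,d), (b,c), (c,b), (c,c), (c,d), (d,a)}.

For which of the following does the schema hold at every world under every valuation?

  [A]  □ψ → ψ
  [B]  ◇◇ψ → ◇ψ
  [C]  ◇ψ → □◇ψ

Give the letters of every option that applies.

none

R is not reflexive: not b R b.
R is not transitive: a R c and c R b but not a R b.
R is not euclidean: a R c and a R a but not c R a.
(A) axiom T: valid iff R is reflexive. R is not reflexive — not valid.
(B) ◇◇ψ → ◇ψ is the dual of axiom 4; it is valid on a frame exactly when R is transitive. R is not transitive, so not valid.
(C) axiom 5: valid iff R is euclidean. R is not euclidean — not valid.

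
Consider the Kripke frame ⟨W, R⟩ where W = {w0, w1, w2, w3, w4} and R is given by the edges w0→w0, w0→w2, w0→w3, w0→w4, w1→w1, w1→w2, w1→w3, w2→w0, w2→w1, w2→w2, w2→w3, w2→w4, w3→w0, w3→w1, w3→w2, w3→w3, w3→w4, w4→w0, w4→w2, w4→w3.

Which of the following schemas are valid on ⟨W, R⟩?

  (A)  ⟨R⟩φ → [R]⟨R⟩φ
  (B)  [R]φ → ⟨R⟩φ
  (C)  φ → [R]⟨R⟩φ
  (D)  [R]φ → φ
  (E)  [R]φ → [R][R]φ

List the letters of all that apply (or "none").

R is not reflexive: not w4 R w4.
R is symmetric: every R-edge is matched by its reverse.
R is not transitive: w0 R w2 and w2 R w1 but not w0 R w1.
R is not euclidean: w2 R w0 and w2 R w1 but not w0 R w1.
R is serial: every world has an R-successor.
(A) ⟨R⟩φ → [R]⟨R⟩φ (axiom 5) characterises the euclidean frames. R is not euclidean — not valid.
(B) [R]φ → ⟨R⟩φ is axiom D; it is valid on a frame exactly when R is serial. R is serial, so valid.
(C) φ → [R]⟨R⟩φ is axiom B; it is valid on a frame exactly when R is symmetric. R is symmetric, so valid.
(D) axiom T: valid iff R is reflexive. R is not reflexive — not valid.
(E) [R]φ → [R][R]φ is axiom 4, which corresponds to transitivity. R is not transitive — not valid.

B, C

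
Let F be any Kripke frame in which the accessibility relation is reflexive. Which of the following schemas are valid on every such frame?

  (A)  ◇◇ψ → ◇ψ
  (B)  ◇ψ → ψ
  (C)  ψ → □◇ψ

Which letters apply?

none

A reflexive relation is serial.
(A) the dual of axiom 4: valid iff R is transitive. Such an R need not be transitive — not valid.
(B) ◇ψ → ψ is valid only on frames where every R-edge is a self-loop. Such an R need not be a subset of the identity — not valid.
(C) ψ → □◇ψ is axiom B, which corresponds to symmetry. Such an R need not be symmetric — not valid.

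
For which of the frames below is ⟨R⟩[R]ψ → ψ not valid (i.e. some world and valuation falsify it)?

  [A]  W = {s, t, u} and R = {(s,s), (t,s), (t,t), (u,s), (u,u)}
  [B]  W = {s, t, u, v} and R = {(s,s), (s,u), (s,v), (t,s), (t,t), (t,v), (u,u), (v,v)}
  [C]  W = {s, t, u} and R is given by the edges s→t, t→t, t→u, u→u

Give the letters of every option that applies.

The schema ⟨R⟩[R]ψ → ψ is the dual of axiom B; it is valid on a frame iff R is symmetric.
(A) R is not symmetric (t R s but not s R t), so the schema fails here.
(B) R is not symmetric (s R u but not u R s), so the schema fails here.
(C) R is not symmetric (s R t but not t R s), so the schema fails here.

A, B, C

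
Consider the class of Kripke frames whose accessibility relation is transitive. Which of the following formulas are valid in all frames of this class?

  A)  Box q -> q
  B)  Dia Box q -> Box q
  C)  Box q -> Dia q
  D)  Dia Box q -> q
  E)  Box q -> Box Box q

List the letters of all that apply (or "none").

E

(A) Box q -> q is axiom T; it is valid on a frame exactly when R is reflexive. Such an R need not be reflexive, so not valid.
(B) Dia Box q -> Box q is the dual of axiom 5; it is valid on a frame exactly when R is euclidean. Such an R need not be euclidean, so not valid.
(C) Box q -> Dia q is axiom D, which corresponds to seriality. Such an R need not be serial — not valid.
(D) Dia Box q -> q (the dual of axiom B) characterises the symmetric frames. Such an R need not be symmetric — not valid.
(E) Box q -> Box Box q is axiom 4; it is valid on a frame exactly when R is transitive. Every such R is transitive, so valid.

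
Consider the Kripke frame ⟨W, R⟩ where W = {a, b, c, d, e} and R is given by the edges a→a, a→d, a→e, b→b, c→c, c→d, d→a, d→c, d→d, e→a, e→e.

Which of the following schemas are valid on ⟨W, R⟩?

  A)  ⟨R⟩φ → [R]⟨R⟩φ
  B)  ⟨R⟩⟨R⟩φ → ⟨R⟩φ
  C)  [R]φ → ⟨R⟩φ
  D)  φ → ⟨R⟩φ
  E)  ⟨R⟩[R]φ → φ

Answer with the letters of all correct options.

R is reflexive: each world relates to itself.
R is symmetric: every R-edge is matched by its reverse.
R is not transitive: a R d and d R c but not a R c.
R is not euclidean: a R d and a R e but not d R e.
R is serial: every world has an R-successor.
(A) axiom 5: valid iff R is euclidean. R is not euclidean — not valid.
(B) ⟨R⟩⟨R⟩φ → ⟨R⟩φ is the dual of axiom 4, which corresponds to transitivity. R is not transitive — not valid.
(C) [R]φ → ⟨R⟩φ is axiom D; it is valid on a frame exactly when R is serial. R is serial, so valid.
(D) the dual of axiom T: valid iff R is reflexive. R is reflexive — valid.
(E) ⟨R⟩[R]φ → φ (the dual of axiom B) characterises the symmetric frames. R is symmetric — valid.

C, D, E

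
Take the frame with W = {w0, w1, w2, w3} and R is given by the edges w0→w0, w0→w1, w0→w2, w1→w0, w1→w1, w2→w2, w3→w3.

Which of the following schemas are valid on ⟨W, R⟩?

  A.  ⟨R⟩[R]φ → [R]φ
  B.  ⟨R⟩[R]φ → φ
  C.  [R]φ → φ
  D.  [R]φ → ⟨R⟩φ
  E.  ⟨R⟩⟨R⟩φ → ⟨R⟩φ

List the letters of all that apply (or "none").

C, D

R is reflexive: each world relates to itself.
R is not symmetric: w0 R w2 but not w2 R w0.
R is not transitive: w1 R w0 and w0 R w2 but not w1 R w2.
R is not euclidean: w0 R w1 and w0 R w2 but not w1 R w2.
R is serial: every world has an R-successor.
(A) the dual of axiom 5: valid iff R is euclidean. R is not euclidean — not valid.
(B) ⟨R⟩[R]φ → φ is the dual of axiom B; it is valid on a frame exactly when R is symmetric. R is not symmetric, so not valid.
(C) [R]φ → φ is axiom T; it is valid on a frame exactly when R is reflexive. R is reflexive, so valid.
(D) [R]φ → ⟨R⟩φ is axiom D, which corresponds to seriality. R is serial — valid.
(E) ⟨R⟩⟨R⟩φ → ⟨R⟩φ (the dual of axiom 4) characterises the transitive frames. R is not transitive — not valid.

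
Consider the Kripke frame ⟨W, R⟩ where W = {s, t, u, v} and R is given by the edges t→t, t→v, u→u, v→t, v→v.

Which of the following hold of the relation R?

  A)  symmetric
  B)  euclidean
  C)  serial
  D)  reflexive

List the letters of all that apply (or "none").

(A) symmetric: every R-edge is matched by its reverse.
(B) euclidean: any two R-successors of the same world are R-related.
(C) not serial: s has no R-successor.
(D) not reflexive: not s R s.

A, B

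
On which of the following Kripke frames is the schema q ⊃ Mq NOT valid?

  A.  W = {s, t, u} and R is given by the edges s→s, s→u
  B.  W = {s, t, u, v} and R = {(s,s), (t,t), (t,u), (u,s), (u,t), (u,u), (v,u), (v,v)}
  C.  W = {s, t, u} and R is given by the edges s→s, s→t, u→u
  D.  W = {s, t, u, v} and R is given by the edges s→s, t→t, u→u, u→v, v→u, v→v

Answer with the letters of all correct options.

The schema q ⊃ Mq is the dual of axiom T; it is valid on a frame iff R is reflexive.
(A) R is not reflexive (not t R t), so the schema fails here.
(B) R is reflexive (each world relates to itself), so the schema is valid here.
(C) R is not reflexive (not t R t), so the schema fails here.
(D) R is reflexive (each world relates to itself), so the schema is valid here.

A, C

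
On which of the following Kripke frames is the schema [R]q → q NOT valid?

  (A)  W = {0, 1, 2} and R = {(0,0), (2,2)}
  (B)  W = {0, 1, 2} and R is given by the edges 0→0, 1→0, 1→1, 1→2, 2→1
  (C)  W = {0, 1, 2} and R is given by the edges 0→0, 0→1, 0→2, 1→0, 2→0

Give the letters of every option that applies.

A, B, C

The schema [R]q → q is axiom T; it is valid on a frame iff R is reflexive.
(A) R is not reflexive (not 1 R 1), so the schema fails here.
(B) R is not reflexive (not 2 R 2), so the schema fails here.
(C) R is not reflexive (not 1 R 1), so the schema fails here.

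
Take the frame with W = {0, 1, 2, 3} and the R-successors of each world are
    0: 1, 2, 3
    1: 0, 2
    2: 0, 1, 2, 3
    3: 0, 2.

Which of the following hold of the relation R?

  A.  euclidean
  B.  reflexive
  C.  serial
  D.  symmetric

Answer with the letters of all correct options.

(A) not euclidean: 0 R 1 and 0 R 3 but not 1 R 3.
(B) not reflexive: not 0 R 0.
(C) serial: every world has an R-successor.
(D) symmetric: every R-edge is matched by its reverse.

C, D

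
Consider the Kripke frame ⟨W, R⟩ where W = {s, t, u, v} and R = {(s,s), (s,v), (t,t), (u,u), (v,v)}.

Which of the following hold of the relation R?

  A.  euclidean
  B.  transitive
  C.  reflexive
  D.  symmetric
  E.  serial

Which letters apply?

B, C, E

(A) not euclidean: s R v and s R s but not v R s.
(B) transitive: R is closed under composition.
(C) reflexive: each world relates to itself.
(D) not symmetric: s R v but not v R s.
(E) serial: every world has an R-successor.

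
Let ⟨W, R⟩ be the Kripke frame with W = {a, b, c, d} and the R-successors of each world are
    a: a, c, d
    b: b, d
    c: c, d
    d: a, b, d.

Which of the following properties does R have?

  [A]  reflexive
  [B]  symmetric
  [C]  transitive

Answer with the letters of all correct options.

(A) reflexive: each world relates to itself.
(B) not symmetric: a R c but not c R a.
(C) not transitive: a R d and d R b but not a R b.

A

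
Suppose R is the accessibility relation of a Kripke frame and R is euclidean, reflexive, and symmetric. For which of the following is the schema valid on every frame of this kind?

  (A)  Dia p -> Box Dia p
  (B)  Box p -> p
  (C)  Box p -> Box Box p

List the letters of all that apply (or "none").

A relation that is euclidean, reflexive, and symmetric is also serial and transitive.
(A) Dia p -> Box Dia p (axiom 5) characterises the euclidean frames. Every such R is euclidean — valid.
(B) Box p -> p is axiom T, which corresponds to reflexivity. Every such R is reflexive — valid.
(C) Box p -> Box Box p is axiom 4, which corresponds to transitivity. Every such R is transitive — valid.

A, B, C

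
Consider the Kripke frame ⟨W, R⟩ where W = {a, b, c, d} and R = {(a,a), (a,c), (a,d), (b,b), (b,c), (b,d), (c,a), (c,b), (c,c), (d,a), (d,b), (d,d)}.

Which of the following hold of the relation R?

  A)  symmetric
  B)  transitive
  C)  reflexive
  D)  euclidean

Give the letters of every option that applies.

(A) symmetric: every R-edge is matched by its reverse.
(B) not transitive: a R c and c R b but not a R b.
(C) reflexive: each world relates to itself.
(D) not euclidean: a R c and a R d but not c R d.

A, C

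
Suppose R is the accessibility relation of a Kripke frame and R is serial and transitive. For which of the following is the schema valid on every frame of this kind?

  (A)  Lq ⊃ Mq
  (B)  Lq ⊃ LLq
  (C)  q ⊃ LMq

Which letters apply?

A, B

(A) Lq ⊃ Mq is axiom D; it is valid on a frame exactly when R is serial. Every such R is serial, so valid.
(B) axiom 4: valid iff R is transitive. Every such R is transitive — valid.
(C) axiom B: valid iff R is symmetric. Such an R need not be symmetric — not valid.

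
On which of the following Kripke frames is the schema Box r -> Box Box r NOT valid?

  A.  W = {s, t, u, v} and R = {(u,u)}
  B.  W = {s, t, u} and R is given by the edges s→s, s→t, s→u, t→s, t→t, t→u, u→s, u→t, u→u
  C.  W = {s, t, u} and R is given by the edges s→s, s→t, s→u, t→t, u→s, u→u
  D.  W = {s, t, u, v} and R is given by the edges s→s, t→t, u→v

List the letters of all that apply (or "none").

C

The schema Box r -> Box Box r is axiom 4; it is valid on a frame iff R is transitive.
(A) R is transitive (R is closed under composition), so the schema is valid here.
(B) R is transitive (R is closed under composition), so the schema is valid here.
(C) R is not transitive (u R s and s R t but not u R t), so the schema fails here.
(D) R is transitive (R is closed under composition), so the schema is valid here.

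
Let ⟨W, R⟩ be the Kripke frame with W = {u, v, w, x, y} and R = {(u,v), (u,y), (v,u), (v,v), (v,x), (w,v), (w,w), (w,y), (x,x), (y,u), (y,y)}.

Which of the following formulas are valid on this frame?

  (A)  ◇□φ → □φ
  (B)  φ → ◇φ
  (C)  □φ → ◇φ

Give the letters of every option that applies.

R is not reflexive: not u R u.
R is not euclidean: u R v and u R y but not v R y.
R is serial: every world has an R-successor.
(A) ◇□φ → □φ (the dual of axiom 5) characterises the euclidean frames. R is not euclidean — not valid.
(B) the dual of axiom T: valid iff R is reflexive. R is not reflexive — not valid.
(C) □φ → ◇φ (axiom D) characterises the serial frames. R is serial — valid.

C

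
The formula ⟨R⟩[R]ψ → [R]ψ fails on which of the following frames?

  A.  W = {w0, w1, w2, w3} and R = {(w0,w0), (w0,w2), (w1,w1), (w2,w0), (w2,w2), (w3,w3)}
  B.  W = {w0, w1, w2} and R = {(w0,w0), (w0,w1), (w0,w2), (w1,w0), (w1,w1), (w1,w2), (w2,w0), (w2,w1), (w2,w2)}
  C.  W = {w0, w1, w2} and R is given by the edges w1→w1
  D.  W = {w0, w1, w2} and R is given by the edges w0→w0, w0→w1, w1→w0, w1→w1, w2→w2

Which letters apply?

The schema ⟨R⟩[R]ψ → [R]ψ is the dual of axiom 5; it is valid on a frame iff R is euclidean.
(A) R is euclidean (any two R-successors of the same world are R-related), so the schema is valid here.
(B) R is euclidean (any two R-successors of the same world are R-related), so the schema is valid here.
(C) R is euclidean (any two R-successors of the same world are R-related), so the schema is valid here.
(D) R is euclidean (any two R-successors of the same world are R-related), so the schema is valid here.

none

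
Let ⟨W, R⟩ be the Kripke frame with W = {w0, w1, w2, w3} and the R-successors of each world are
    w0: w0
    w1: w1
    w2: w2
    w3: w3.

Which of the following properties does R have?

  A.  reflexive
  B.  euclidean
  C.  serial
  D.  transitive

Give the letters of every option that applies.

A, B, C, D

(A) reflexive: each world relates to itself.
(B) euclidean: any two R-successors of the same world are R-related.
(C) serial: every world has an R-successor.
(D) transitive: R is closed under composition.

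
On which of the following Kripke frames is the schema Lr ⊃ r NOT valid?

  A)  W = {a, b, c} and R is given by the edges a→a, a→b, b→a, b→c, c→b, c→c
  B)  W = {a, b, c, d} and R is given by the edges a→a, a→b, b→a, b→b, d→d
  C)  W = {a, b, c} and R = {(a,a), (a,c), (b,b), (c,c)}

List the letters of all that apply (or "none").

The schema Lr ⊃ r is axiom T; it is valid on a frame iff R is reflexive.
(A) R is not reflexive (not b R b), so the schema fails here.
(B) R is not reflexive (not c R c), so the schema fails here.
(C) R is reflexive (each world relates to itself), so the schema is valid here.

A, B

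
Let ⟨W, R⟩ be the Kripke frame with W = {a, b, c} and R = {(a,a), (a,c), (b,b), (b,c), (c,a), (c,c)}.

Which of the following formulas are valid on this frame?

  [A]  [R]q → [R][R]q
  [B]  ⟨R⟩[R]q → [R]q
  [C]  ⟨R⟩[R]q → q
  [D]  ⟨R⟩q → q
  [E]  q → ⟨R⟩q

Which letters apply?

R is reflexive: each world relates to itself.
R is not symmetric: b R c but not c R b.
R is not transitive: b R c and c R a but not b R a.
R is not euclidean: b R c and b R b but not c R b.
R is not a subset of the identity: a R c with a ≠ c.
(A) [R]q → [R][R]q is axiom 4; it is valid on a frame exactly when R is transitive. R is not transitive, so not valid.
(B) ⟨R⟩[R]q → [R]q is the dual of axiom 5, which corresponds to the euclidean property. R is not euclidean — not valid.
(C) ⟨R⟩[R]q → q is the dual of axiom B; it is valid on a frame exactly when R is symmetric. R is not symmetric, so not valid.
(D) ⟨R⟩q → q (the converse of T) corresponds to R being a subset of the identity. Here R ⊄ identity, so not valid.
(E) q → ⟨R⟩q is the dual of axiom T; it is valid on a frame exactly when R is reflexive. R is reflexive, so valid.

E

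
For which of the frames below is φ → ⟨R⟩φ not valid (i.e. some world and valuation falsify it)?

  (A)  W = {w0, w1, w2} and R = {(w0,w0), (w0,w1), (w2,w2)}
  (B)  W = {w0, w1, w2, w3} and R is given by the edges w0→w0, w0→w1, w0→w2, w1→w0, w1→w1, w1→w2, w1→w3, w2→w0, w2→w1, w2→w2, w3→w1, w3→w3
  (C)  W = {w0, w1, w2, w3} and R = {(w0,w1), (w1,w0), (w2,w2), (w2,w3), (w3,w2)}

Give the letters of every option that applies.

A, C

The schema φ → ⟨R⟩φ is the dual of axiom T; it is valid on a frame iff R is reflexive.
(A) R is not reflexive (not w1 R w1), so the schema fails here.
(B) R is reflexive (each world relates to itself), so the schema is valid here.
(C) R is not reflexive (not w0 R w0), so the schema fails here.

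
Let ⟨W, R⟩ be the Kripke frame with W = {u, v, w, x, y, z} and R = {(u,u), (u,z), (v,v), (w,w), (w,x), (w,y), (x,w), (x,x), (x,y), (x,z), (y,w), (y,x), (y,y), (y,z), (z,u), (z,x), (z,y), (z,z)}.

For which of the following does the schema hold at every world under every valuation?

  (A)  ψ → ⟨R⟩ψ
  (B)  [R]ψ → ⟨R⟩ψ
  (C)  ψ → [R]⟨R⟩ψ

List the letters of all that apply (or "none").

R is reflexive: each world relates to itself.
R is symmetric: every R-edge is matched by its reverse.
R is serial: every world has an R-successor.
(A) ψ → ⟨R⟩ψ is the dual of axiom T, which corresponds to reflexivity. R is reflexive — valid.
(B) axiom D: valid iff R is serial. R is serial — valid.
(C) ψ → [R]⟨R⟩ψ (axiom B) characterises the symmetric frames. R is symmetric — valid.

A, B, C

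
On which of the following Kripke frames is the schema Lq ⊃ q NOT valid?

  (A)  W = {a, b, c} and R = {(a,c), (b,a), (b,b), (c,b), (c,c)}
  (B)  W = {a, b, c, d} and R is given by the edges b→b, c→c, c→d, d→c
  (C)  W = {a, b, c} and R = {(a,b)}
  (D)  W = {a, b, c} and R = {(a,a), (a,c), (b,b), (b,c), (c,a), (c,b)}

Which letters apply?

The schema Lq ⊃ q is axiom T; it is valid on a frame iff R is reflexive.
(A) R is not reflexive (not a R a), so the schema fails here.
(B) R is not reflexive (not a R a), so the schema fails here.
(C) R is not reflexive (not a R a), so the schema fails here.
(D) R is not reflexive (not c R c), so the schema fails here.

A, B, C, D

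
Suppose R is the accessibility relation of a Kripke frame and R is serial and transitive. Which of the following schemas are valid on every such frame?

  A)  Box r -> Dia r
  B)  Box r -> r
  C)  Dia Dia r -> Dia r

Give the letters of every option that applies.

A, C

(A) Box r -> Dia r is axiom D; it is valid on a frame exactly when R is serial. Every such R is serial, so valid.
(B) Box r -> r is axiom T; it is valid on a frame exactly when R is reflexive. Such an R need not be reflexive, so not valid.
(C) Dia Dia r -> Dia r (the dual of axiom 4) characterises the transitive frames. Every such R is transitive — valid.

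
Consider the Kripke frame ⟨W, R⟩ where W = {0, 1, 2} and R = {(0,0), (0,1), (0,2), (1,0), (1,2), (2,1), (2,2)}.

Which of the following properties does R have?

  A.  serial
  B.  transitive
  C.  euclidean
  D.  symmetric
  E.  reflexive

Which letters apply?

A

(A) serial: every world has an R-successor.
(B) not transitive: 1 R 0 and 0 R 1 but not 1 R 1.
(C) not euclidean: 0 R 2 and 0 R 0 but not 2 R 0.
(D) not symmetric: 0 R 2 but not 2 R 0.
(E) not reflexive: not 1 R 1.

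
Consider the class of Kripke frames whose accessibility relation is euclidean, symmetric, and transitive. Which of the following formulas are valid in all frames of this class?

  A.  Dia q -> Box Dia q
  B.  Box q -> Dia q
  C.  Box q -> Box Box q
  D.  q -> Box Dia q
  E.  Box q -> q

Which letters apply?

(A) Dia q -> Box Dia q is axiom 5; it is valid on a frame exactly when R is euclidean. Every such R is euclidean, so valid.
(B) Box q -> Dia q is axiom D, which corresponds to seriality. Such an R need not be serial — not valid.
(C) Box q -> Box Box q is axiom 4; it is valid on a frame exactly when R is transitive. Every such R is transitive, so valid.
(D) q -> Box Dia q (axiom B) characterises the symmetric frames. Every such R is symmetric — valid.
(E) Box q -> q is axiom T, which corresponds to reflexivity. Such an R need not be reflexive — not valid.

A, C, D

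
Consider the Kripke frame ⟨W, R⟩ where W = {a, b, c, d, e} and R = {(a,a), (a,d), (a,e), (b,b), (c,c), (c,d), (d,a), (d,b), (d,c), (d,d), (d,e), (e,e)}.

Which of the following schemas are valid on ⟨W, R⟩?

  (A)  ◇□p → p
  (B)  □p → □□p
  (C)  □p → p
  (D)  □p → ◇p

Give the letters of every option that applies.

C, D

R is reflexive: each world relates to itself.
R is not symmetric: a R e but not e R a.
R is not transitive: a R d and d R b but not a R b.
R is serial: every world has an R-successor.
(A) ◇□p → p (the dual of axiom B) characterises the symmetric frames. R is not symmetric — not valid.
(B) □p → □□p is axiom 4, which corresponds to transitivity. R is not transitive — not valid.
(C) □p → p (axiom T) characterises the reflexive frames. R is reflexive — valid.
(D) □p → ◇p is axiom D; it is valid on a frame exactly when R is serial. R is serial, so valid.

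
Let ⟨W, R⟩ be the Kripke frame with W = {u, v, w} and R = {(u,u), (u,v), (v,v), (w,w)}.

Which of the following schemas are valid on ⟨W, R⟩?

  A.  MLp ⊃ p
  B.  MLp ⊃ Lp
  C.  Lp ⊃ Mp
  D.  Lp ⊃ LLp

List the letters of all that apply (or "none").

C, D

R is not symmetric: u R v but not v R u.
R is transitive: R is closed under composition.
R is not euclidean: u R v and u R u but not v R u.
R is serial: every world has an R-successor.
(A) MLp ⊃ p is the dual of axiom B; it is valid on a frame exactly when R is symmetric. R is not symmetric, so not valid.
(B) MLp ⊃ Lp is the dual of axiom 5; it is valid on a frame exactly when R is euclidean. R is not euclidean, so not valid.
(C) Lp ⊃ Mp is axiom D; it is valid on a frame exactly when R is serial. R is serial, so valid.
(D) Lp ⊃ LLp is axiom 4; it is valid on a frame exactly when R is transitive. R is transitive, so valid.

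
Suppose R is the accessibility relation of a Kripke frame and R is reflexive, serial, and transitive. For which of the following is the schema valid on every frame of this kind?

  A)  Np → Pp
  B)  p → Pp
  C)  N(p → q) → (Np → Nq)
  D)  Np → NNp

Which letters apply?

A, B, C, D

(A) axiom D: valid iff R is serial. Every such R is serial — valid.
(B) p → Pp (the dual of axiom T) characterises the reflexive frames. Every such R is reflexive — valid.
(C) this is just K, valid on every normal frame.
(D) Np → NNp is axiom 4, which corresponds to transitivity. Every such R is transitive — valid.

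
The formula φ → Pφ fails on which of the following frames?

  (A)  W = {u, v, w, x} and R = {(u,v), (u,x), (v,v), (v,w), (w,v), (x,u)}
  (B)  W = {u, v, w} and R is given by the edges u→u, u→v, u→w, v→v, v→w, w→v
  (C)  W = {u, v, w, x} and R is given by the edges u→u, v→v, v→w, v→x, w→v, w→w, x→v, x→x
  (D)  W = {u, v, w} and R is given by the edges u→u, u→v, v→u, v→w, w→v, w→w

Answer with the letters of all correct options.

A, B, D

The schema φ → Pφ is the dual of axiom T; it is valid on a frame iff R is reflexive.
(A) R is not reflexive (not u R u), so the schema fails here.
(B) R is not reflexive (not w R w), so the schema fails here.
(C) R is reflexive (each world relates to itself), so the schema is valid here.
(D) R is not reflexive (not v R v), so the schema fails here.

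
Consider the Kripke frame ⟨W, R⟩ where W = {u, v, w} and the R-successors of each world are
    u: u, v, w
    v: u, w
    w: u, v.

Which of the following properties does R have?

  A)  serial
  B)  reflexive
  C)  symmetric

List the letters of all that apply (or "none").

(A) serial: every world has an R-successor.
(B) not reflexive: not v R v.
(C) symmetric: every R-edge is matched by its reverse.

A, C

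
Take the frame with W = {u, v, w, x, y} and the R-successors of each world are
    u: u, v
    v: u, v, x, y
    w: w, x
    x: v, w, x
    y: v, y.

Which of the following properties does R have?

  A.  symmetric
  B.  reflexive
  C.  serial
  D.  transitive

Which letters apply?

(A) symmetric: every R-edge is matched by its reverse.
(B) reflexive: each world relates to itself.
(C) serial: every world has an R-successor.
(D) not transitive: u R v and v R x but not u R x.

A, B, C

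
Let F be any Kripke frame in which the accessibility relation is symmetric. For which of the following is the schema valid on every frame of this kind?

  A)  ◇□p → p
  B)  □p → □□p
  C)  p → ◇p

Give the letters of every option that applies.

A

(A) the dual of axiom B: valid iff R is symmetric. Every such R is symmetric — valid.
(B) □p → □□p (axiom 4) characterises the transitive frames. Such an R need not be transitive — not valid.
(C) p → ◇p (the dual of axiom T) characterises the reflexive frames. Such an R need not be reflexive — not valid.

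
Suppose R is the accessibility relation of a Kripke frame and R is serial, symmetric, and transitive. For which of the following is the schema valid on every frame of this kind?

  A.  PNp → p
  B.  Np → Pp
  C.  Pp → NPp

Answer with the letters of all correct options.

A, B, C

A serial symmetric transitive relation is reflexive (take any v with uRv; symmetry gives vRu and transitivity gives uRu), hence an equivalence relation.
(A) the dual of axiom B: valid iff R is symmetric. Every such R is symmetric — valid.
(B) Np → Pp is axiom D, which corresponds to seriality. Every such R is serial — valid.
(C) Pp → NPp is axiom 5, which corresponds to the euclidean property. Every such R is euclidean — valid.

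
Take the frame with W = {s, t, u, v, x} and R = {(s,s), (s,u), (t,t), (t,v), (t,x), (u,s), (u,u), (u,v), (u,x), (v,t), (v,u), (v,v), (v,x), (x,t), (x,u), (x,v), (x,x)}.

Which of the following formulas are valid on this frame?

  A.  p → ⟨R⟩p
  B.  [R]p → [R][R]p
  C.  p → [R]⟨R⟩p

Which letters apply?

R is reflexive: each world relates to itself.
R is symmetric: every R-edge is matched by its reverse.
R is not transitive: s R u and u R v but not s R v.
(A) p → ⟨R⟩p (the dual of axiom T) characterises the reflexive frames. R is reflexive — valid.
(B) [R]p → [R][R]p is axiom 4; it is valid on a frame exactly when R is transitive. R is not transitive, so not valid.
(C) p → [R]⟨R⟩p is axiom B; it is valid on a frame exactly when R is symmetric. R is symmetric, so valid.

A, C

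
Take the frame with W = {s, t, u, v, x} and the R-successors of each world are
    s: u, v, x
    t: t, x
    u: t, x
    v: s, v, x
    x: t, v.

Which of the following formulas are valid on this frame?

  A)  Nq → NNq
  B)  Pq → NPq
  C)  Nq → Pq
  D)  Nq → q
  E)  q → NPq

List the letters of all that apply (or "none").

R is not reflexive: not s R s.
R is not symmetric: s R u but not u R s.
R is not transitive: s R u and u R t but not s R t.
R is not euclidean: s R u and s R v but not u R v.
R is serial: every world has an R-successor.
(A) axiom 4: valid iff R is transitive. R is not transitive — not valid.
(B) Pq → NPq is axiom 5, which corresponds to the euclidean property. R is not euclidean — not valid.
(C) Nq → Pq is axiom D, which corresponds to seriality. R is serial — valid.
(D) axiom T: valid iff R is reflexive. R is not reflexive — not valid.
(E) q → NPq (axiom B) characterises the symmetric frames. R is not symmetric — not valid.

C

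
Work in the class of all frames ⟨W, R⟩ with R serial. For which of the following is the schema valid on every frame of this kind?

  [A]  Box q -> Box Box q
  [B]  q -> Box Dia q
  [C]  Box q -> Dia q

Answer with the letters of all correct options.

C

(A) Box q -> Box Box q is axiom 4; it is valid on a frame exactly when R is transitive. Such an R need not be transitive, so not valid.
(B) axiom B: valid iff R is symmetric. Such an R need not be symmetric — not valid.
(C) axiom D: valid iff R is serial. Every such R is serial — valid.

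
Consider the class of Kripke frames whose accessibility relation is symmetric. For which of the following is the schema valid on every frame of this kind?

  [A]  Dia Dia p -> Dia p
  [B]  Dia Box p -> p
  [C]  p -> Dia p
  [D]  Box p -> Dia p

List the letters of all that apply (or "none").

B

(A) Dia Dia p -> Dia p is the dual of axiom 4, which corresponds to transitivity. Such an R need not be transitive — not valid.
(B) Dia Box p -> p is the dual of axiom B, which corresponds to symmetry. Every such R is symmetric — valid.
(C) p -> Dia p (the dual of axiom T) characterises the reflexive frames. Such an R need not be reflexive — not valid.
(D) Box p -> Dia p (axiom D) characterises the serial frames. Such an R need not be serial — not valid.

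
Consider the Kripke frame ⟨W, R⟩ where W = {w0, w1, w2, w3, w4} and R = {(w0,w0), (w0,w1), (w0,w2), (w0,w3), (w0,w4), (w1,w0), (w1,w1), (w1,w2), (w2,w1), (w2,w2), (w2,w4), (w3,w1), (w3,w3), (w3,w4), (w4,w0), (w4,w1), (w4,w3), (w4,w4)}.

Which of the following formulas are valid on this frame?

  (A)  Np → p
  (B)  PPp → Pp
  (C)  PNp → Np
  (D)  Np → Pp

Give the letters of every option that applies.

R is reflexive: each world relates to itself.
R is not transitive: w1 R w0 and w0 R w3 but not w1 R w3.
R is not euclidean: w0 R w1 and w0 R w3 but not w1 R w3.
R is serial: every world has an R-successor.
(A) Np → p is axiom T, which corresponds to reflexivity. R is reflexive — valid.
(B) the dual of axiom 4: valid iff R is transitive. R is not transitive — not valid.
(C) PNp → Np is the dual of axiom 5; it is valid on a frame exactly when R is euclidean. R is not euclidean, so not valid.
(D) Np → Pp is axiom D, which corresponds to seriality. R is serial — valid.

A, D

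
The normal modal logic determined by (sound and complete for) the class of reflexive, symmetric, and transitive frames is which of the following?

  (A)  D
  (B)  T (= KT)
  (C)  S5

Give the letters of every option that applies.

(A) D is determined by the class of serial frames.
(B) T (= KT) is determined by the class of reflexive frames.
(C) S5 is determined by exactly this class.

C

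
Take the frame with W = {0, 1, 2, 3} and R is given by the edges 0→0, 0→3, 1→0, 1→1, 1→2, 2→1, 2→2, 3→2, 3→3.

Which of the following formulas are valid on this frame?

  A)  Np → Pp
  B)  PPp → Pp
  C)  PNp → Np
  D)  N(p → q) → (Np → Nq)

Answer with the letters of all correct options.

R is not transitive: 0 R 3 and 3 R 2 but not 0 R 2.
R is not euclidean: 0 R 3 and 0 R 0 but not 3 R 0.
R is serial: every world has an R-successor.
(A) Np → Pp is axiom D; it is valid on a frame exactly when R is serial. R is serial, so valid.
(B) PPp → Pp is the dual of axiom 4, which corresponds to transitivity. R is not transitive — not valid.
(C) PNp → Np is the dual of axiom 5, which corresponds to the euclidean property. R is not euclidean — not valid.
(D) N(p → q) → (Np → Nq) is the K axiom; it holds on all frames — valid.

A, D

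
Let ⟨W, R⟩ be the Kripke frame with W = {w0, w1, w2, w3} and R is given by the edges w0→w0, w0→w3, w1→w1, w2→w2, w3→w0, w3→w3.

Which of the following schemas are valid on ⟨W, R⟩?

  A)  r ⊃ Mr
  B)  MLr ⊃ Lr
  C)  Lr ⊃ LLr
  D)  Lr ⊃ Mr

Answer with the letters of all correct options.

R is reflexive: each world relates to itself.
R is transitive: R is closed under composition.
R is euclidean: any two R-successors of the same world are R-related.
R is serial: every world has an R-successor.
(A) the dual of axiom T: valid iff R is reflexive. R is reflexive — valid.
(B) MLr ⊃ Lr is the dual of axiom 5; it is valid on a frame exactly when R is euclidean. R is euclidean, so valid.
(C) axiom 4: valid iff R is transitive. R is transitive — valid.
(D) Lr ⊃ Mr (axiom D) characterises the serial frames. R is serial — valid.

A, B, C, D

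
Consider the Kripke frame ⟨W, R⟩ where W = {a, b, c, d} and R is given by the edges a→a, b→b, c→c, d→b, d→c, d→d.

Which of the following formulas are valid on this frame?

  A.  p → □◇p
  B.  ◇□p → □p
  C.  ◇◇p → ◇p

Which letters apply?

C

R is not symmetric: d R b but not b R d.
R is transitive: R is closed under composition.
R is not euclidean: d R b and d R c but not b R c.
(A) p → □◇p is axiom B; it is valid on a frame exactly when R is symmetric. R is not symmetric, so not valid.
(B) ◇□p → □p (the dual of axiom 5) characterises the euclidean frames. R is not euclidean — not valid.
(C) ◇◇p → ◇p is the dual of axiom 4; it is valid on a frame exactly when R is transitive. R is transitive, so valid.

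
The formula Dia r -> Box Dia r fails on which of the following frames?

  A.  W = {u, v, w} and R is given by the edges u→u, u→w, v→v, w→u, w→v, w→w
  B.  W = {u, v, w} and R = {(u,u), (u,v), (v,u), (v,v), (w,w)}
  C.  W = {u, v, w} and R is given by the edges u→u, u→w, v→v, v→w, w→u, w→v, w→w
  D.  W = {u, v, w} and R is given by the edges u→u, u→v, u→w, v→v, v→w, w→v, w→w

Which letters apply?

A, C, D

The schema Dia r -> Box Dia r is axiom 5; it is valid on a frame iff R is euclidean.
(A) R is not euclidean (w R u and w R v but not u R v), so the schema fails here.
(B) R is euclidean (any two R-successors of the same world are R-related), so the schema is valid here.
(C) R is not euclidean (w R u and w R v but not u R v), so the schema fails here.
(D) R is not euclidean (u R v and u R u but not v R u), so the schema fails here.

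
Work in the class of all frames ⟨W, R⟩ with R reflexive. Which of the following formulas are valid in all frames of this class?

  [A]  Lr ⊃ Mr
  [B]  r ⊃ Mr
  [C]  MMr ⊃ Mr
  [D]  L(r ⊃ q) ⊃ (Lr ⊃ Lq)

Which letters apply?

A, B, D

A reflexive relation is serial.
(A) axiom D: valid iff R is serial. Every such R is serial — valid.
(B) r ⊃ Mr (the dual of axiom T) characterises the reflexive frames. Every such R is reflexive — valid.
(C) MMr ⊃ Mr is the dual of axiom 4; it is valid on a frame exactly when R is transitive. Such an R need not be transitive, so not valid.
(D) L(r ⊃ q) ⊃ (Lr ⊃ Lq) is the K axiom; it holds on all frames — valid.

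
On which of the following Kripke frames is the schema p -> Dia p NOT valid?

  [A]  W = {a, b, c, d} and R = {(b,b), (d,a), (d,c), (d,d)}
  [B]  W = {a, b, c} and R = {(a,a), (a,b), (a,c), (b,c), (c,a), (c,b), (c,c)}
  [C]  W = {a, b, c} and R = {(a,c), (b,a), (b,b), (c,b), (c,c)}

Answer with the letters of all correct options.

The schema p -> Dia p is the dual of axiom T; it is valid on a frame iff R is reflexive.
(A) R is not reflexive (not a R a), so the schema fails here.
(B) R is not reflexive (not b R b), so the schema fails here.
(C) R is not reflexive (not a R a), so the schema fails here.

A, B, C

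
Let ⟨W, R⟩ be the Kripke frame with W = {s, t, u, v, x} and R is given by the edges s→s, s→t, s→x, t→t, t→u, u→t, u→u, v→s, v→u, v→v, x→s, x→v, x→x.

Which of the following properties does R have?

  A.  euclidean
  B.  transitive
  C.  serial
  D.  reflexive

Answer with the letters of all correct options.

(A) not euclidean: s R t and s R s but not t R s.
(B) not transitive: s R t and t R u but not s R u.
(C) serial: every world has an R-successor.
(D) reflexive: each world relates to itself.

C, D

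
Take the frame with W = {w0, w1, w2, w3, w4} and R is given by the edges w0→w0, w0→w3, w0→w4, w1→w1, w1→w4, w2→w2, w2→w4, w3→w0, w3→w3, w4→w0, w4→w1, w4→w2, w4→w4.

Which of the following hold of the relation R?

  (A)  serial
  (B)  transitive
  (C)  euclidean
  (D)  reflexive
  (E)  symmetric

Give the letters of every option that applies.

A, D, E

(A) serial: every world has an R-successor.
(B) not transitive: w0 R w4 and w4 R w1 but not w0 R w1.
(C) not euclidean: w0 R w3 and w0 R w4 but not w3 R w4.
(D) reflexive: each world relates to itself.
(E) symmetric: every R-edge is matched by its reverse.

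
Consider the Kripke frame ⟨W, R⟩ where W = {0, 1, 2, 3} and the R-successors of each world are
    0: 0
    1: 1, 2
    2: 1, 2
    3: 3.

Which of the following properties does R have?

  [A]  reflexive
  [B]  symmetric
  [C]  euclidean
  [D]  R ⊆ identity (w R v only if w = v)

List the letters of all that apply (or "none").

A, B, C

(A) reflexive: each world relates to itself.
(B) symmetric: every R-edge is matched by its reverse.
(C) euclidean: any two R-successors of the same world are R-related.
(D) not ⊆ identity: 1 R 2 with 1 ≠ 2.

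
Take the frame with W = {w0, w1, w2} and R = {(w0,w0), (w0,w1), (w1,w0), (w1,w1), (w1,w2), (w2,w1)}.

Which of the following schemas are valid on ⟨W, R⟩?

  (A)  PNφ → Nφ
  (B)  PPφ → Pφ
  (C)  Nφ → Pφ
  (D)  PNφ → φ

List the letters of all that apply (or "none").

C, D

R is symmetric: every R-edge is matched by its reverse.
R is not transitive: w0 R w1 and w1 R w2 but not w0 R w2.
R is not euclidean: w1 R w0 and w1 R w2 but not w0 R w2.
R is serial: every world has an R-successor.
(A) PNφ → Nφ is the dual of axiom 5; it is valid on a frame exactly when R is euclidean. R is not euclidean, so not valid.
(B) PPφ → Pφ (the dual of axiom 4) characterises the transitive frames. R is not transitive — not valid.
(C) Nφ → Pφ (axiom D) characterises the serial frames. R is serial — valid.
(D) the dual of axiom B: valid iff R is symmetric. R is symmetric — valid.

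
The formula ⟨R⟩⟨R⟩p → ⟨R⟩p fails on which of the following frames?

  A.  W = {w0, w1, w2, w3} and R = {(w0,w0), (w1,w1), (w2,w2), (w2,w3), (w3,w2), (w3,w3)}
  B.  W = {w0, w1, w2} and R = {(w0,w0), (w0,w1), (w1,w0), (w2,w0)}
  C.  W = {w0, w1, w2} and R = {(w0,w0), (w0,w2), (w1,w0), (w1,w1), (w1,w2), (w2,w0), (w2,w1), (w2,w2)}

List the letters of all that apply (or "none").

B, C

The schema ⟨R⟩⟨R⟩p → ⟨R⟩p is the dual of axiom 4; it is valid on a frame iff R is transitive.
(A) R is transitive (R is closed under composition), so the schema is valid here.
(B) R is not transitive (w1 R w0 and w0 R w1 but not w1 R w1), so the schema fails here.
(C) R is not transitive (w0 R w2 and w2 R w1 but not w0 R w1), so the schema fails here.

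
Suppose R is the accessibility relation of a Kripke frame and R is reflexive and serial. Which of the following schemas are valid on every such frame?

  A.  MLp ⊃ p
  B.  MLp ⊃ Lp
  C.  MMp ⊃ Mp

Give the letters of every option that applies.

(A) the dual of axiom B: valid iff R is symmetric. Such an R need not be symmetric — not valid.
(B) MLp ⊃ Lp is the dual of axiom 5, which corresponds to the euclidean property. Such an R need not be euclidean — not valid.
(C) MMp ⊃ Mp is the dual of axiom 4, which corresponds to transitivity. Such an R need not be transitive — not valid.

none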